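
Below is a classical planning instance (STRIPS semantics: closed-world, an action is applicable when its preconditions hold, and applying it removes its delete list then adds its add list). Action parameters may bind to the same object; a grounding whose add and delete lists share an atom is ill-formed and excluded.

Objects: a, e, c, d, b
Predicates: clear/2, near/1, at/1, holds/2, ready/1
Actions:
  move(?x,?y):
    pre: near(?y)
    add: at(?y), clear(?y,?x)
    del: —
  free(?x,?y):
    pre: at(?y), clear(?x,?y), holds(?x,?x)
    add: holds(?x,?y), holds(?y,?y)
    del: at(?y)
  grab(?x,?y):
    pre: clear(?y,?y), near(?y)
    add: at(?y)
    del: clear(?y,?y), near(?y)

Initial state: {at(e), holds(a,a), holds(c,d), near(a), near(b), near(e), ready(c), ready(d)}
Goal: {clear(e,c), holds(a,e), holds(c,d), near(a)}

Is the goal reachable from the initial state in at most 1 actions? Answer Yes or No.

1. move(e,a)  →  {at(a), at(e), clear(a,e), holds(a,a), holds(c,d), near(a), near(b), near(e), ready(c), ready(d)}
2. move(c,e)  →  {at(a), at(e), clear(a,e), clear(e,c), holds(a,a), holds(c,d), near(a), near(b), near(e), ready(c), ready(d)}
3. free(a,e)  →  {at(a), clear(a,e), clear(e,c), holds(a,a), holds(a,e), holds(c,d), holds(e,e), near(a), near(b), near(e), ready(c), ready(d)}
optimal plan length = 3; 3 > 1

No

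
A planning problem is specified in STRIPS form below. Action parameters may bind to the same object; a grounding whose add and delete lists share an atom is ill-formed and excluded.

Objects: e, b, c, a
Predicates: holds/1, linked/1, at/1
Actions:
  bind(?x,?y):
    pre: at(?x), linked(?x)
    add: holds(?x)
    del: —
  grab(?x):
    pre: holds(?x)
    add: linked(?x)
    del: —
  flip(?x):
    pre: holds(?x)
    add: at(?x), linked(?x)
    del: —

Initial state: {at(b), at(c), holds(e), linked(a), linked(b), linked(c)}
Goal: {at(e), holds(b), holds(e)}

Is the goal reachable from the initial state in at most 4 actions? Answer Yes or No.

Yes

1. bind(b,e)  →  {at(b), at(c), holds(b), holds(e), linked(a), linked(b), linked(c)}
2. flip(e)  →  {at(b), at(c), at(e), holds(b), holds(e), linked(a), linked(b), linked(c), linked(e)}
optimal plan length = 2; 2 ≤ 4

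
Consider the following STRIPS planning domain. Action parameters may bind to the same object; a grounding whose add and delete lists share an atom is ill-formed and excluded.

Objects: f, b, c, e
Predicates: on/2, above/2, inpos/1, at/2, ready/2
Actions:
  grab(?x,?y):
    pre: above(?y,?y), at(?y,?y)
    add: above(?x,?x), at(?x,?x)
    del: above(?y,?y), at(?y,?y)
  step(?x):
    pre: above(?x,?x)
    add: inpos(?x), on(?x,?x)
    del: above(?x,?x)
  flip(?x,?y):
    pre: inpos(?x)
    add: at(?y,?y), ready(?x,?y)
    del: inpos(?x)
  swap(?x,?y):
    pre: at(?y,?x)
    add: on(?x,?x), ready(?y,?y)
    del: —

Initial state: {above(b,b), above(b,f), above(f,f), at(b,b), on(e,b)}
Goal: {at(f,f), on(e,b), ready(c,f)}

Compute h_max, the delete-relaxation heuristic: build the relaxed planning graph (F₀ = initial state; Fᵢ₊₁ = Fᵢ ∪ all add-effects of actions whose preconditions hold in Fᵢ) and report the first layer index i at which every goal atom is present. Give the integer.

F0 = init (5 atoms)
F1 = F0 ∪ {above(c,c), above(e,e), at(c,c), at(e,e), at(f,f), inpos(b), inpos(f), on(b,b), on(f,f), ready(b,b)}  (15 atoms)
F2 = F1 ∪ {inpos(c), inpos(e), on(c,c), on(e,e), ready(b,c), ready(b,e), ready(b,f), ready(c,c), ready(e,e), ready(f,b), ready(f,c), ready(f,e), ready(f,f)}  (28 atoms)
F3 = F2 ∪ {ready(c,b), ready(c,e), ready(c,f), ready(e,b), ready(e,c), ready(e,f)}  (34 atoms)
goal ⊆ F3  ⇒  h_max = 3

3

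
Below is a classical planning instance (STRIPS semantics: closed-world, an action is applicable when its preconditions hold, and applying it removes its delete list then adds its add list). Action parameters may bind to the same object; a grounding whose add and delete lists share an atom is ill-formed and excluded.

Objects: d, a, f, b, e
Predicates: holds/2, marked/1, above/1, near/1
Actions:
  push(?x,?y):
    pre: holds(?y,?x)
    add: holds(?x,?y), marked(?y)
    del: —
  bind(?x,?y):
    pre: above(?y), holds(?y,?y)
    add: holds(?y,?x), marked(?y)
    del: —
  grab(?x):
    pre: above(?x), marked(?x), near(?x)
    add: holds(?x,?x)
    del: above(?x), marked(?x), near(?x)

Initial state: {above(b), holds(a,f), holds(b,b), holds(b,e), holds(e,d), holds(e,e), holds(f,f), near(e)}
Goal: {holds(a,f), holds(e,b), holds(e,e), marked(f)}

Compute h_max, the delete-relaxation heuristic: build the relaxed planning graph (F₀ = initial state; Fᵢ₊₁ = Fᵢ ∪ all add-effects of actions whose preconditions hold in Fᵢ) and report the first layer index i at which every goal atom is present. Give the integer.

1

F0 = init (8 atoms)
F1 = F0 ∪ {holds(b,a), holds(b,d), holds(b,f), holds(d,e), holds(e,b), holds(f,a), marked(a), marked(b), marked(e), marked(f)}  (18 atoms)
goal ⊆ F1  ⇒  h_max = 1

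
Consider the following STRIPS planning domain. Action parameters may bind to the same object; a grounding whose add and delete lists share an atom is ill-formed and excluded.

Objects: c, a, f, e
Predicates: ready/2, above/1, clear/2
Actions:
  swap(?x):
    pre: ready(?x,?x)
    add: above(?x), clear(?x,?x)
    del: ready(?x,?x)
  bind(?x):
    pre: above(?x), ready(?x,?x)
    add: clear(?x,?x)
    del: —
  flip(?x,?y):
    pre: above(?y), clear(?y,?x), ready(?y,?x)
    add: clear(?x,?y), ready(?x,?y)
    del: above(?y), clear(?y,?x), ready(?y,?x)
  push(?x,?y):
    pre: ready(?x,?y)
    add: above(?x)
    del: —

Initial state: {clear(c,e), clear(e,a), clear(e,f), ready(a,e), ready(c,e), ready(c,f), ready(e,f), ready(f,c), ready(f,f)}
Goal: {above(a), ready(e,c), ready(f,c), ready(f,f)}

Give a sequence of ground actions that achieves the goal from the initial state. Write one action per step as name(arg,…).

1. push(c,f)  →  {above(c), clear(c,e), clear(e,a), clear(e,f), ready(a,e), ready(c,e), ready(c,f), ready(e,f), ready(f,c), ready(f,f)}
2. flip(e,c)  →  {clear(e,a), clear(e,c), clear(e,f), ready(a,e), ready(c,f), ready(e,c), ready(e,f), ready(f,c), ready(f,f)}
3. push(a,e)  →  {above(a), clear(e,a), clear(e,c), clear(e,f), ready(a,e), ready(c,f), ready(e,c), ready(e,f), ready(f,c), ready(f,f)}

push(c,f); flip(e,c); push(a,e)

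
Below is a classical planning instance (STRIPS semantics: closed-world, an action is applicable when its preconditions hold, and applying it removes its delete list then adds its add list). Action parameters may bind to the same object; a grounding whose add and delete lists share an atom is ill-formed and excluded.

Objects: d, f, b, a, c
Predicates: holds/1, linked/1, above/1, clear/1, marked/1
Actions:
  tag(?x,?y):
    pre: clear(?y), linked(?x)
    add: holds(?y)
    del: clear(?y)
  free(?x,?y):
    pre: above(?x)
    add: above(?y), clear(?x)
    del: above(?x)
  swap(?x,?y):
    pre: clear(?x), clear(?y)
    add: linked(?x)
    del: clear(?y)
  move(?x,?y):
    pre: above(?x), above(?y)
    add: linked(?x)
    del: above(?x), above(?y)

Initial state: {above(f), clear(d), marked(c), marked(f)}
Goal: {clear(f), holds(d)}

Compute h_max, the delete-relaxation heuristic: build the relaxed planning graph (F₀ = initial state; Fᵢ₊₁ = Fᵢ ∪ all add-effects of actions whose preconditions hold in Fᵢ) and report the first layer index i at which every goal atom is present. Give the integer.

2

F0 = init (4 atoms)
F1 = F0 ∪ {above(a), above(b), above(c), above(d), clear(f), linked(d), linked(f)}  (11 atoms)
F2 = F1 ∪ {clear(a), clear(b), clear(c), holds(d), holds(f), linked(a), linked(b), linked(c)}  (19 atoms)
goal ⊆ F2  ⇒  h_max = 2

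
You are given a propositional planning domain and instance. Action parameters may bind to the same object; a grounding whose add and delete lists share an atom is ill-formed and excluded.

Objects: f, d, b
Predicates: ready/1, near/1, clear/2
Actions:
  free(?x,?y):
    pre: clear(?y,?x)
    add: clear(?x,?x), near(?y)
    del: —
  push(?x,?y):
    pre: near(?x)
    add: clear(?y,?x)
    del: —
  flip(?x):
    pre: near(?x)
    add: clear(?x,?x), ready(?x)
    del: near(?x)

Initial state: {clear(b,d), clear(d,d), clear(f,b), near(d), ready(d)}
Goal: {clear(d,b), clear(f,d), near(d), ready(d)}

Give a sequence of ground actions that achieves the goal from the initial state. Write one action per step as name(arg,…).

1. free(d,b)  →  {clear(b,d), clear(d,d), clear(f,b), near(b), near(d), ready(d)}
2. push(d,f)  →  {clear(b,d), clear(d,d), clear(f,b), clear(f,d), near(b), near(d), ready(d)}
3. push(b,d)  →  {clear(b,d), clear(d,b), clear(d,d), clear(f,b), clear(f,d), near(b), near(d), ready(d)}

free(d,b); push(d,f); push(b,d)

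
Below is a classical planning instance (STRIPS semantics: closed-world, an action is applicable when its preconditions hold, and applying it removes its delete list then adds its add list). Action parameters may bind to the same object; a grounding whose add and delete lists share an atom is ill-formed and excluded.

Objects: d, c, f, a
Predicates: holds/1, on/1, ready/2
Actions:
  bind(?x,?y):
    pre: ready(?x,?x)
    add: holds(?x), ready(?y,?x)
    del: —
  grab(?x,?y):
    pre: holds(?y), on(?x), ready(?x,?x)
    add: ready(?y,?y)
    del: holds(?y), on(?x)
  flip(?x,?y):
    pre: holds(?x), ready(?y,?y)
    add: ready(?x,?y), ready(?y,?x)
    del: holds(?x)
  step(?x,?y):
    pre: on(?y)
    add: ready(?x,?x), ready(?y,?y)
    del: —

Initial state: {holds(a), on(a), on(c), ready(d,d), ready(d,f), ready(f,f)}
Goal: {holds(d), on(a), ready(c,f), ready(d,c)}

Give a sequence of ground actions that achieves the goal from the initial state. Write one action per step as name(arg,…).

bind(d,d); bind(f,c); step(d,c); bind(c,d)

1. bind(d,d)  →  {holds(a), holds(d), on(a), on(c), ready(d,d), ready(d,f), ready(f,f)}
2. bind(f,c)  →  {holds(a), holds(d), holds(f), on(a), on(c), ready(c,f), ready(d,d), ready(d,f), ready(f,f)}
3. step(d,c)  →  {holds(a), holds(d), holds(f), on(a), on(c), ready(c,c), ready(c,f), ready(d,d), ready(d,f), ready(f,f)}
4. bind(c,d)  →  {holds(a), holds(c), holds(d), holds(f), on(a), on(c), ready(c,c), ready(c,f), ready(d,c), ready(d,d), ready(d,f), ready(f,f)}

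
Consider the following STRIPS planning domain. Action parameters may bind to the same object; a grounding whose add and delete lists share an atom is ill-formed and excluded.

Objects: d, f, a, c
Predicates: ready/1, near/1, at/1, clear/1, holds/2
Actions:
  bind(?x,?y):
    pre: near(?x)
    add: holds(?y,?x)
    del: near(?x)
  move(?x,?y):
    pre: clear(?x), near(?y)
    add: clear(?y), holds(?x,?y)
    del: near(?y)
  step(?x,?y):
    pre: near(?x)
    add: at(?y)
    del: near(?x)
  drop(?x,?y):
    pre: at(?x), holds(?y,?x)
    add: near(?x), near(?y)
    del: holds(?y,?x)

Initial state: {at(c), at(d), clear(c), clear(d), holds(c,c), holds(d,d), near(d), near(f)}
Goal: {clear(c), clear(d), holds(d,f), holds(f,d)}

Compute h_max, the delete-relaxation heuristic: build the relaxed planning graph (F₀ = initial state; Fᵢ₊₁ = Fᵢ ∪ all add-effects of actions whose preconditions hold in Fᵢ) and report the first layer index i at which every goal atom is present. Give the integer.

1

F0 = init (8 atoms)
F1 = F0 ∪ {at(a), at(f), clear(f), holds(a,d), holds(a,f), holds(c,d), holds(c,f), holds(d,f), holds(f,d), holds(f,f), near(c)}  (19 atoms)
goal ⊆ F1  ⇒  h_max = 1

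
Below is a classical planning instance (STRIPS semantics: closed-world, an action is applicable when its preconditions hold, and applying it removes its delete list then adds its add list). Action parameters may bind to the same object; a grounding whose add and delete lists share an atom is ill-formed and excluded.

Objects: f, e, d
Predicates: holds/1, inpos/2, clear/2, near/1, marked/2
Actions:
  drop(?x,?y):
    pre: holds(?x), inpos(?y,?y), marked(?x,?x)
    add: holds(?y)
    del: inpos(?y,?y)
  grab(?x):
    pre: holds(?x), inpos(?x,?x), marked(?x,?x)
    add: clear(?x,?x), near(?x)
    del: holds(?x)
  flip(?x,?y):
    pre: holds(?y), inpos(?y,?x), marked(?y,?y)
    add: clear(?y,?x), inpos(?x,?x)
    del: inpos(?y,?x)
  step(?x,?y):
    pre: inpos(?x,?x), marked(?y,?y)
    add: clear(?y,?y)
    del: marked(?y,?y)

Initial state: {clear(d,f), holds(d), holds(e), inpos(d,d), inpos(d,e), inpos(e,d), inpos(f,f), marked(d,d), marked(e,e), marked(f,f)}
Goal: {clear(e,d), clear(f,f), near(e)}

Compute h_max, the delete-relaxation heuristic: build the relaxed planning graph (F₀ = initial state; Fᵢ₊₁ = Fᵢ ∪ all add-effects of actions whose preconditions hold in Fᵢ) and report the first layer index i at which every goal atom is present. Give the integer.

F0 = init (10 atoms)
F1 = F0 ∪ {clear(d,d), clear(d,e), clear(e,d), clear(e,e), clear(f,f), holds(f), inpos(e,e), near(d)}  (18 atoms)
F2 = F1 ∪ {near(e), near(f)}  (20 atoms)
goal ⊆ F2  ⇒  h_max = 2

2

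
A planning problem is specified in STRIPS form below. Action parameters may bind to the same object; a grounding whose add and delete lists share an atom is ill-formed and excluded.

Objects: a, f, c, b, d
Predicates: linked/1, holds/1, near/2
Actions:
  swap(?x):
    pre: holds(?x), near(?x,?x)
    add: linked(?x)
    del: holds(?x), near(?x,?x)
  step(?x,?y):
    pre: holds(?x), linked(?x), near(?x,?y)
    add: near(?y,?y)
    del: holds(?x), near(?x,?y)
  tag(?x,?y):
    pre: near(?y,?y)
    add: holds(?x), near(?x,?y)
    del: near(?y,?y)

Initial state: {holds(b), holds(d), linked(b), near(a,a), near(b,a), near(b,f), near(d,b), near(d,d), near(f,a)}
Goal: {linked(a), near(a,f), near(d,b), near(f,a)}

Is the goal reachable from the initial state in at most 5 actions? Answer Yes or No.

Yes

1. step(b,f)  →  {holds(d), linked(b), near(a,a), near(b,a), near(d,b), near(d,d), near(f,a), near(f,f)}
2. tag(a,f)  →  {holds(a), holds(d), linked(b), near(a,a), near(a,f), near(b,a), near(d,b), near(d,d), near(f,a)}
3. swap(a)  →  {holds(d), linked(a), linked(b), near(a,f), near(b,a), near(d,b), near(d,d), near(f,a)}
optimal plan length = 3; 3 ≤ 5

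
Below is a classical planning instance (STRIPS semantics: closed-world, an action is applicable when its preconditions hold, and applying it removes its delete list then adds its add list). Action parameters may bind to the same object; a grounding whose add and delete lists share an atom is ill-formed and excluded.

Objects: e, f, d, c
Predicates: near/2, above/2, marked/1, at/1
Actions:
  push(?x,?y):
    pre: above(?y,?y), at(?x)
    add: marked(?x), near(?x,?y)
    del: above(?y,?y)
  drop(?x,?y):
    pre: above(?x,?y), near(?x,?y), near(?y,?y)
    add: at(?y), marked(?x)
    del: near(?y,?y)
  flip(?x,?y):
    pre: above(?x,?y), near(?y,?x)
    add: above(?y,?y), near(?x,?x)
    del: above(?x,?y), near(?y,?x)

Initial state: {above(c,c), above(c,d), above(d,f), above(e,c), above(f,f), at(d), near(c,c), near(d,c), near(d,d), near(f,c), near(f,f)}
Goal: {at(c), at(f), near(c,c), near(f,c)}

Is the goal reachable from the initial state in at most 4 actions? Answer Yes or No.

1. drop(f,f)  →  {above(c,c), above(c,d), above(d,f), above(e,c), above(f,f), at(d), at(f), marked(f), near(c,c), near(d,c), near(d,d), near(f,c)}
2. drop(c,c)  →  {above(c,c), above(c,d), above(d,f), above(e,c), above(f,f), at(c), at(d), at(f), marked(c), marked(f), near(d,c), near(d,d), near(f,c)}
3. push(c,c)  →  {above(c,d), above(d,f), above(e,c), above(f,f), at(c), at(d), at(f), marked(c), marked(f), near(c,c), near(d,c), near(d,d), near(f,c)}
optimal plan length = 3; 3 ≤ 4

Yes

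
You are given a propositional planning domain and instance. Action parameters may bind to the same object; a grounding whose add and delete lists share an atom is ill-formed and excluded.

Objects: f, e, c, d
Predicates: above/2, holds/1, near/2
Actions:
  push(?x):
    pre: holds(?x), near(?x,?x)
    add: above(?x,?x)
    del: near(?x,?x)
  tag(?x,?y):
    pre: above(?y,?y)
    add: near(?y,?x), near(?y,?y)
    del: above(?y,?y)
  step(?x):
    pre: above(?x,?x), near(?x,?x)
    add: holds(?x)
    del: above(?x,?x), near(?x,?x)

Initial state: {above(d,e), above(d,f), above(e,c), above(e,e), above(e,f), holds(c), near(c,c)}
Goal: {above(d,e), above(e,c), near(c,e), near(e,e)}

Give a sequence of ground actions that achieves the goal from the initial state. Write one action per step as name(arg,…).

1. push(c)  →  {above(c,c), above(d,e), above(d,f), above(e,c), above(e,e), above(e,f), holds(c)}
2. tag(f,e)  →  {above(c,c), above(d,e), above(d,f), above(e,c), above(e,f), holds(c), near(e,e), near(e,f)}
3. tag(e,c)  →  {above(d,e), above(d,f), above(e,c), above(e,f), holds(c), near(c,c), near(c,e), near(e,e), near(e,f)}

push(c); tag(f,e); tag(e,c)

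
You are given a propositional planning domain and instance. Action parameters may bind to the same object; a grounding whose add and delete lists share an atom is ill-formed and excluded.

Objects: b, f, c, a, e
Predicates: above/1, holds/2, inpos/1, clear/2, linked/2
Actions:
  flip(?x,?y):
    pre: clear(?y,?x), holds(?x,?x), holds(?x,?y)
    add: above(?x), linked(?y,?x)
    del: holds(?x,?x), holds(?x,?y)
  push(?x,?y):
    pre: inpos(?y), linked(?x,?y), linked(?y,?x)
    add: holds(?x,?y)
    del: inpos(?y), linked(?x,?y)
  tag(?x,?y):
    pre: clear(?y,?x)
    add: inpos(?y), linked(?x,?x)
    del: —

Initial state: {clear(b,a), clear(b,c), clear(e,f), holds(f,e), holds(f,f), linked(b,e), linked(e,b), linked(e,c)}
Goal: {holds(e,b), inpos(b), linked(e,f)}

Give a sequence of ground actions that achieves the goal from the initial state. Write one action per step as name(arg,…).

flip(f,e); tag(c,b); push(e,b); tag(c,b)

1. flip(f,e)  →  {above(f), clear(b,a), clear(b,c), clear(e,f), linked(b,e), linked(e,b), linked(e,c), linked(e,f)}
2. tag(c,b)  →  {above(f), clear(b,a), clear(b,c), clear(e,f), inpos(b), linked(b,e), linked(c,c), linked(e,b), linked(e,c), linked(e,f)}
3. push(e,b)  →  {above(f), clear(b,a), clear(b,c), clear(e,f), holds(e,b), linked(b,e), linked(c,c), linked(e,c), linked(e,f)}
4. tag(c,b)  →  {above(f), clear(b,a), clear(b,c), clear(e,f), holds(e,b), inpos(b), linked(b,e), linked(c,c), linked(e,c), linked(e,f)}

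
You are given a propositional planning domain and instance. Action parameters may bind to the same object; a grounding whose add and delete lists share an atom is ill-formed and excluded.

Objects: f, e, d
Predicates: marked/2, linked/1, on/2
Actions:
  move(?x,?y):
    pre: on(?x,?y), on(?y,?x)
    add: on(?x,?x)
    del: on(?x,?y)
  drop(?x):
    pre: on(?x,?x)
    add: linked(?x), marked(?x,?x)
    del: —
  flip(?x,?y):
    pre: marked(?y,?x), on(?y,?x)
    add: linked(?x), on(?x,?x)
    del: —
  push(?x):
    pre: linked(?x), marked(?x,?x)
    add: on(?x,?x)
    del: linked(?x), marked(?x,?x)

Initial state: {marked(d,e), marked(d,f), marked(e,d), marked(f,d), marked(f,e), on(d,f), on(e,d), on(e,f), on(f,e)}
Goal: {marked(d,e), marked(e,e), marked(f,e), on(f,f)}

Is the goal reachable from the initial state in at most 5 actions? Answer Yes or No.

Yes

1. move(e,f)  →  {marked(d,e), marked(d,f), marked(e,d), marked(f,d), marked(f,e), on(d,f), on(e,d), on(e,e), on(f,e)}
2. drop(e)  →  {linked(e), marked(d,e), marked(d,f), marked(e,d), marked(e,e), marked(f,d), marked(f,e), on(d,f), on(e,d), on(e,e), on(f,e)}
3. flip(f,d)  →  {linked(e), linked(f), marked(d,e), marked(d,f), marked(e,d), marked(e,e), marked(f,d), marked(f,e), on(d,f), on(e,d), on(e,e), on(f,e), on(f,f)}
optimal plan length = 3; 3 ≤ 5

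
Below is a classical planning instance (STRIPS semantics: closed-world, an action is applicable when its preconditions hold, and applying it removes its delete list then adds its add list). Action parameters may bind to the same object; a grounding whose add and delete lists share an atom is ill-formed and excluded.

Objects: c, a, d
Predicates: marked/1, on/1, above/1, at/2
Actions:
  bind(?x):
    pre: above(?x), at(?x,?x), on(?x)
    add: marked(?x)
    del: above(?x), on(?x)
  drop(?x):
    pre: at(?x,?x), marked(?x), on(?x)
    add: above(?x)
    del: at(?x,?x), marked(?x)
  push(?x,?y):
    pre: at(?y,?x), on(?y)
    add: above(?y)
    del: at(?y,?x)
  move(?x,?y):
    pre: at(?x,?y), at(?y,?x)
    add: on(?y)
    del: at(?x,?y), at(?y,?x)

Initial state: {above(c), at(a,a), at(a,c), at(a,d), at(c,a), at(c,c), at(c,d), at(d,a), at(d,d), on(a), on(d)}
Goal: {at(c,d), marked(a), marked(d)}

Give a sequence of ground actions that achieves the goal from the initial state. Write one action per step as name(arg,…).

push(c,a); bind(a); push(a,d); bind(d)

1. push(c,a)  →  {above(a), above(c), at(a,a), at(a,d), at(c,a), at(c,c), at(c,d), at(d,a), at(d,d), on(a), on(d)}
2. bind(a)  →  {above(c), at(a,a), at(a,d), at(c,a), at(c,c), at(c,d), at(d,a), at(d,d), marked(a), on(d)}
3. push(a,d)  →  {above(c), above(d), at(a,a), at(a,d), at(c,a), at(c,c), at(c,d), at(d,d), marked(a), on(d)}
4. bind(d)  →  {above(c), at(a,a), at(a,d), at(c,a), at(c,c), at(c,d), at(d,d), marked(a), marked(d)}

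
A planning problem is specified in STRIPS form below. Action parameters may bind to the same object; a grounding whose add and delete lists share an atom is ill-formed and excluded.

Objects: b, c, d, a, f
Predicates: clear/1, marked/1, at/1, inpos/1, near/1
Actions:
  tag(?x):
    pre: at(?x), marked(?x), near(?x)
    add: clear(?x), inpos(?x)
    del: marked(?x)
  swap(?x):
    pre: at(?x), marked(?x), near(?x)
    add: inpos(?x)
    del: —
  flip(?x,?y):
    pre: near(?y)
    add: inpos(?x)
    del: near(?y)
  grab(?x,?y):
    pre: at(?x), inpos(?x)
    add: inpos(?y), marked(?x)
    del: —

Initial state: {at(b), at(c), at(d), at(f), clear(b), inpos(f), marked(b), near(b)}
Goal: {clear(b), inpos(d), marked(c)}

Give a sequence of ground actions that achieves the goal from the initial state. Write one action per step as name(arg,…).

flip(c,b); grab(c,d)

1. flip(c,b)  →  {at(b), at(c), at(d), at(f), clear(b), inpos(c), inpos(f), marked(b)}
2. grab(c,d)  →  {at(b), at(c), at(d), at(f), clear(b), inpos(c), inpos(d), inpos(f), marked(b), marked(c)}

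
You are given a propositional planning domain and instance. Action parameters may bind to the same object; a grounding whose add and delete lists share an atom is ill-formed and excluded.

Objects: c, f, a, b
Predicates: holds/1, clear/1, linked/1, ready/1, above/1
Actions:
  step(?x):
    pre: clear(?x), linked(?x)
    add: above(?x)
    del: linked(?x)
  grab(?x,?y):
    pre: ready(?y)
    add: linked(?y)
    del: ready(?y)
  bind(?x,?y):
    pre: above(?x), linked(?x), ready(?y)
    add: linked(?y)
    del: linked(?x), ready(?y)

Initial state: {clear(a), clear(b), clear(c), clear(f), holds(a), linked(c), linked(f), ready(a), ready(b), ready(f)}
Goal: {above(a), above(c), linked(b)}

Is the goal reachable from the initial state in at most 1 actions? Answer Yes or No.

1. step(c)  →  {above(c), clear(a), clear(b), clear(c), clear(f), holds(a), linked(f), ready(a), ready(b), ready(f)}
2. grab(c,a)  →  {above(c), clear(a), clear(b), clear(c), clear(f), holds(a), linked(a), linked(f), ready(b), ready(f)}
3. step(a)  →  {above(a), above(c), clear(a), clear(b), clear(c), clear(f), holds(a), linked(f), ready(b), ready(f)}
4. grab(c,b)  →  {above(a), above(c), clear(a), clear(b), clear(c), clear(f), holds(a), linked(b), linked(f), ready(f)}
optimal plan length = 4; 4 > 1

No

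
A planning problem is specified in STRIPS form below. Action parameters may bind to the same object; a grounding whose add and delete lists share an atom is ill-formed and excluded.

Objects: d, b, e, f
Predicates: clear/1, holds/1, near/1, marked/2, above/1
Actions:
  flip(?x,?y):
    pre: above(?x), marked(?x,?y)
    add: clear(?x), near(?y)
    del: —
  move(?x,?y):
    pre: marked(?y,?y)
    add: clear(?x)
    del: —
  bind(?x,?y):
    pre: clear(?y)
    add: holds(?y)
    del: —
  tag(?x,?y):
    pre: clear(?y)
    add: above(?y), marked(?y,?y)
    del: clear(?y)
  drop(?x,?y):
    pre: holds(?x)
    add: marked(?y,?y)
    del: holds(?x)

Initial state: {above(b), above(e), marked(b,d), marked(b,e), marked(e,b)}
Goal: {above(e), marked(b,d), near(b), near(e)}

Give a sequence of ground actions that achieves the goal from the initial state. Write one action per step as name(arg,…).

1. flip(b,e)  →  {above(b), above(e), clear(b), marked(b,d), marked(b,e), marked(e,b), near(e)}
2. flip(e,b)  →  {above(b), above(e), clear(b), clear(e), marked(b,d), marked(b,e), marked(e,b), near(b), near(e)}

flip(b,e); flip(e,b)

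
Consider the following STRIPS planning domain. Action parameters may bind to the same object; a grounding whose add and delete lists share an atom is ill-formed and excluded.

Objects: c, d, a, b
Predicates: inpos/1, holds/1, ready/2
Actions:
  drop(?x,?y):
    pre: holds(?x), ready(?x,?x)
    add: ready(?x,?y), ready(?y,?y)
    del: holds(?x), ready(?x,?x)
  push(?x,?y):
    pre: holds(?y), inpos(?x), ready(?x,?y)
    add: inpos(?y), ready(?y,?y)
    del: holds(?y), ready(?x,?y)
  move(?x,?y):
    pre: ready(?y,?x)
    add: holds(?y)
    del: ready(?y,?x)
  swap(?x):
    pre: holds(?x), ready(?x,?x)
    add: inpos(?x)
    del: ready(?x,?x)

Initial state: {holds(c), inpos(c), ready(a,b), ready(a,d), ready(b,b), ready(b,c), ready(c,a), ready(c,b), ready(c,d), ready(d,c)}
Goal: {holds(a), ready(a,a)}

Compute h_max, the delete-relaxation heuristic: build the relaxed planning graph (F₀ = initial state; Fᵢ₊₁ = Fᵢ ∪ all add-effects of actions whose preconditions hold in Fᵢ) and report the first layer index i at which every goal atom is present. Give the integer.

2

F0 = init (10 atoms)
F1 = F0 ∪ {holds(a), holds(b), holds(d)}  (13 atoms)
F2 = F1 ∪ {inpos(a), inpos(b), inpos(d), ready(a,a), ready(b,a), ready(b,d), ready(c,c), ready(d,d)}  (21 atoms)
goal ⊆ F2  ⇒  h_max = 2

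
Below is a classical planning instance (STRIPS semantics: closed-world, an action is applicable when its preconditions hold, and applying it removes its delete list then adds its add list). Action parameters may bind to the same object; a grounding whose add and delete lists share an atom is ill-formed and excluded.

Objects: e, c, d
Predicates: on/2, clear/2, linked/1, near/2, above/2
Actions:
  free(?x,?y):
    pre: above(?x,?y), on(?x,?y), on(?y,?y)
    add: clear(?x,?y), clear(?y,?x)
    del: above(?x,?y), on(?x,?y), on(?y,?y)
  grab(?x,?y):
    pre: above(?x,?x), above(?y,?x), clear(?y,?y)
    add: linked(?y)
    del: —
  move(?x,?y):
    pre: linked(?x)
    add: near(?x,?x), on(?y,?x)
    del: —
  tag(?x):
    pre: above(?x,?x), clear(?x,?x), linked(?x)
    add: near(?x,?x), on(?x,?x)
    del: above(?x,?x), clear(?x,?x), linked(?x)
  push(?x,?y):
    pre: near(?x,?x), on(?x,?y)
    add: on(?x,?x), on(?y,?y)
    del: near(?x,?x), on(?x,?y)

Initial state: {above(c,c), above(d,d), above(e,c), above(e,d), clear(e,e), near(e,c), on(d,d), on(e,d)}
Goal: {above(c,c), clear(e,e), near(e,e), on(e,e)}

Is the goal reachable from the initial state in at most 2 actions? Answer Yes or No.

Yes

1. grab(c,e)  →  {above(c,c), above(d,d), above(e,c), above(e,d), clear(e,e), linked(e), near(e,c), on(d,d), on(e,d)}
2. move(e,e)  →  {above(c,c), above(d,d), above(e,c), above(e,d), clear(e,e), linked(e), near(e,c), near(e,e), on(d,d), on(e,d), on(e,e)}
optimal plan length = 2; 2 ≤ 2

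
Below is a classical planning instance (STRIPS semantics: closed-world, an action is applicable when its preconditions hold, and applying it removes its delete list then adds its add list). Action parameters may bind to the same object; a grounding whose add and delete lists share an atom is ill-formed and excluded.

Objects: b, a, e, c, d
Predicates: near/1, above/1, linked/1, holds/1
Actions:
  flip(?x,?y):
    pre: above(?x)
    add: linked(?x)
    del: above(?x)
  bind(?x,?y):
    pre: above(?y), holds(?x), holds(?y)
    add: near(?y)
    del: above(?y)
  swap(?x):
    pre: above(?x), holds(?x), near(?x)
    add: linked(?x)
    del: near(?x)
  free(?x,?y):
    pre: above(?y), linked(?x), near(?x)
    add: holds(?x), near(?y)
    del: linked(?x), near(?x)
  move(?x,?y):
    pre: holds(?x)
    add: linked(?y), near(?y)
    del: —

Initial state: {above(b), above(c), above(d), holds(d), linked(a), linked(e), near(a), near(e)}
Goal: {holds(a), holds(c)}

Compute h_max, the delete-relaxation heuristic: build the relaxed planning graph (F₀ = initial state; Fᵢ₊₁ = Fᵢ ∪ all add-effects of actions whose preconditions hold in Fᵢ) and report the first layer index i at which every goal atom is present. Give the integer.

2

F0 = init (8 atoms)
F1 = F0 ∪ {holds(a), holds(e), linked(b), linked(c), linked(d), near(b), near(c), near(d)}  (16 atoms)
F2 = F1 ∪ {holds(b), holds(c)}  (18 atoms)
goal ⊆ F2  ⇒  h_max = 2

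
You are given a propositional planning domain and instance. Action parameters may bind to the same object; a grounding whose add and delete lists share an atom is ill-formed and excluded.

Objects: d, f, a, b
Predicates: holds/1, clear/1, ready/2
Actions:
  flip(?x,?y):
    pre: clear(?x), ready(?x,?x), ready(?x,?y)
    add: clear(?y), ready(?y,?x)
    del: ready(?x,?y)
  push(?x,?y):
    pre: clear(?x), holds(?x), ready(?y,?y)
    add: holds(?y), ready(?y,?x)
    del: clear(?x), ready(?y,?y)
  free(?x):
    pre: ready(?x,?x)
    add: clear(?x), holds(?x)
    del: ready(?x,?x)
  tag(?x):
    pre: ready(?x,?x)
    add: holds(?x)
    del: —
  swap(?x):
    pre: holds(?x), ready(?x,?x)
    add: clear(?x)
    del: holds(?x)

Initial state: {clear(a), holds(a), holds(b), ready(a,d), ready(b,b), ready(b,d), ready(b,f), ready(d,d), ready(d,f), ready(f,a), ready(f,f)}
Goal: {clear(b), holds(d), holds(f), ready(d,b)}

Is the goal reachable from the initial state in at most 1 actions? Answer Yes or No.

1. push(a,d)  →  {holds(a), holds(b), holds(d), ready(a,d), ready(b,b), ready(b,d), ready(b,f), ready(d,a), ready(d,f), ready(f,a), ready(f,f)}
2. free(f)  →  {clear(f), holds(a), holds(b), holds(d), holds(f), ready(a,d), ready(b,b), ready(b,d), ready(b,f), ready(d,a), ready(d,f), ready(f,a)}
3. swap(b)  →  {clear(b), clear(f), holds(a), holds(d), holds(f), ready(a,d), ready(b,b), ready(b,d), ready(b,f), ready(d,a), ready(d,f), ready(f,a)}
4. flip(b,d)  →  {clear(b), clear(d), clear(f), holds(a), holds(d), holds(f), ready(a,d), ready(b,b), ready(b,f), ready(d,a), ready(d,b), ready(d,f), ready(f,a)}
optimal plan length = 4; 4 > 1

No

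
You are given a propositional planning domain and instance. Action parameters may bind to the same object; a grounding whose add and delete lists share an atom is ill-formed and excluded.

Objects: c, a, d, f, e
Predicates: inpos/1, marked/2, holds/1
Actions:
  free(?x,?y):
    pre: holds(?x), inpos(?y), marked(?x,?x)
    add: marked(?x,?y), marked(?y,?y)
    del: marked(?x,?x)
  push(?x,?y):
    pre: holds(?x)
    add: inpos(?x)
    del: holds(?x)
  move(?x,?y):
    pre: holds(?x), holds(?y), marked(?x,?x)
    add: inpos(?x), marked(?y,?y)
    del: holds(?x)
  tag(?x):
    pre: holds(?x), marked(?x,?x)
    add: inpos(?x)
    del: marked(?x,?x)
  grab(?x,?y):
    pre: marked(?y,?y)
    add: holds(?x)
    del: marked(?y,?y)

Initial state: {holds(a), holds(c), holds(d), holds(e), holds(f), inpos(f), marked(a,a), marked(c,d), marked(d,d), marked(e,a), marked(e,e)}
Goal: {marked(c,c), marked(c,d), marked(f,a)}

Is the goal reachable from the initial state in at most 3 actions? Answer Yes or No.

Yes

1. free(d,f)  →  {holds(a), holds(c), holds(d), holds(e), holds(f), inpos(f), marked(a,a), marked(c,d), marked(d,f), marked(e,a), marked(e,e), marked(f,f)}
2. move(a,c)  →  {holds(c), holds(d), holds(e), holds(f), inpos(a), inpos(f), marked(a,a), marked(c,c), marked(c,d), marked(d,f), marked(e,a), marked(e,e), marked(f,f)}
3. free(f,a)  →  {holds(c), holds(d), holds(e), holds(f), inpos(a), inpos(f), marked(a,a), marked(c,c), marked(c,d), marked(d,f), marked(e,a), marked(e,e), marked(f,a)}
optimal plan length = 3; 3 ≤ 3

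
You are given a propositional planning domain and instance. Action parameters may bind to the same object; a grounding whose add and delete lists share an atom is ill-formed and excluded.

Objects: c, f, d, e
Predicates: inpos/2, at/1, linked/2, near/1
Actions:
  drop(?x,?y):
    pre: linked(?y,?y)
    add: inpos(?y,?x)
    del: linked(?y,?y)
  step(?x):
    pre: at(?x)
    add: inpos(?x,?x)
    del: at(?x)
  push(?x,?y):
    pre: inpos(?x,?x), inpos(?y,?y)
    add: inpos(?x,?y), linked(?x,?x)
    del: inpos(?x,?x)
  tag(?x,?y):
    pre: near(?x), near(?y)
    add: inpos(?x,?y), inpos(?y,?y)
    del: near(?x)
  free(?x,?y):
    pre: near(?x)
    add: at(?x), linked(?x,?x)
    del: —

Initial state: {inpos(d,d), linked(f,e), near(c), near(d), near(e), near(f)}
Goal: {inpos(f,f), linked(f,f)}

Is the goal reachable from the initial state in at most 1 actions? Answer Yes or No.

1. tag(c,f)  →  {inpos(c,f), inpos(d,d), inpos(f,f), linked(f,e), near(d), near(e), near(f)}
2. free(f,c)  →  {at(f), inpos(c,f), inpos(d,d), inpos(f,f), linked(f,e), linked(f,f), near(d), near(e), near(f)}
optimal plan length = 2; 2 > 1

No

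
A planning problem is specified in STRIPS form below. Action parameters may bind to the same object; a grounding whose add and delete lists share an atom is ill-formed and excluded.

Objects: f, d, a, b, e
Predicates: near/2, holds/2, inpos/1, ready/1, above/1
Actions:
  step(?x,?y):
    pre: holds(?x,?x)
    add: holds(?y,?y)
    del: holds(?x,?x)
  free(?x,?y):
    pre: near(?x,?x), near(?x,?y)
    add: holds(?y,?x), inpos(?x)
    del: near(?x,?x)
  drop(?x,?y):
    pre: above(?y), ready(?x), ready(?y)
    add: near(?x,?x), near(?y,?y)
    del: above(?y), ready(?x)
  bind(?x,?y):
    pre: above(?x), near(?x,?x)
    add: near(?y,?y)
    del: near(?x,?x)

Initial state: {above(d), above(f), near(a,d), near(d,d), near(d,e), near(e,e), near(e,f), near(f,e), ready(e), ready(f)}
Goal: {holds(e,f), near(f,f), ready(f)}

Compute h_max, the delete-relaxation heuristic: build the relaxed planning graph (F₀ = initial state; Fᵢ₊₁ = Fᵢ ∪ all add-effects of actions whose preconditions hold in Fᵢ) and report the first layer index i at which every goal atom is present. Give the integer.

2

F0 = init (10 atoms)
F1 = F0 ∪ {holds(d,d), holds(e,d), holds(e,e), holds(f,e), inpos(d), inpos(e), near(a,a), near(b,b), near(f,f)}  (19 atoms)
F2 = F1 ∪ {holds(a,a), holds(b,b), holds(d,a), holds(e,f), holds(f,f), inpos(a), inpos(b), inpos(f)}  (27 atoms)
goal ⊆ F2  ⇒  h_max = 2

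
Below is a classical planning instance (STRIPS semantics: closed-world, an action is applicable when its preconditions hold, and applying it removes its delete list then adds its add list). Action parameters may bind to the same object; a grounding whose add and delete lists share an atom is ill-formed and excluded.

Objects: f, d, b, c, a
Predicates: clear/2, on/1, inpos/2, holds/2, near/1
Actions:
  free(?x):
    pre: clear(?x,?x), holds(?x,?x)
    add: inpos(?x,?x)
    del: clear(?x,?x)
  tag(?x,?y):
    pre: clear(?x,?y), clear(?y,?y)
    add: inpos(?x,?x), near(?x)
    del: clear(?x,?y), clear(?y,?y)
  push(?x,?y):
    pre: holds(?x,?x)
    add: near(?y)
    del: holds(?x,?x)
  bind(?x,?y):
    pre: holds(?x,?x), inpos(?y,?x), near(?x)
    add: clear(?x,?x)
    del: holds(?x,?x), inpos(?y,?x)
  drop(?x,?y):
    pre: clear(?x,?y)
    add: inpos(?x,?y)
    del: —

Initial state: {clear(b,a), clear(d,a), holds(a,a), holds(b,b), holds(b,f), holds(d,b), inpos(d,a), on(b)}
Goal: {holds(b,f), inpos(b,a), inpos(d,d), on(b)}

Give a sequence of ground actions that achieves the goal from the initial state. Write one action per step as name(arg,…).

push(b,a); bind(a,d); tag(d,a); drop(b,a)

1. push(b,a)  →  {clear(b,a), clear(d,a), holds(a,a), holds(b,f), holds(d,b), inpos(d,a), near(a), on(b)}
2. bind(a,d)  →  {clear(a,a), clear(b,a), clear(d,a), holds(b,f), holds(d,b), near(a), on(b)}
3. tag(d,a)  →  {clear(b,a), holds(b,f), holds(d,b), inpos(d,d), near(a), near(d), on(b)}
4. drop(b,a)  →  {clear(b,a), holds(b,f), holds(d,b), inpos(b,a), inpos(d,d), near(a), near(d), on(b)}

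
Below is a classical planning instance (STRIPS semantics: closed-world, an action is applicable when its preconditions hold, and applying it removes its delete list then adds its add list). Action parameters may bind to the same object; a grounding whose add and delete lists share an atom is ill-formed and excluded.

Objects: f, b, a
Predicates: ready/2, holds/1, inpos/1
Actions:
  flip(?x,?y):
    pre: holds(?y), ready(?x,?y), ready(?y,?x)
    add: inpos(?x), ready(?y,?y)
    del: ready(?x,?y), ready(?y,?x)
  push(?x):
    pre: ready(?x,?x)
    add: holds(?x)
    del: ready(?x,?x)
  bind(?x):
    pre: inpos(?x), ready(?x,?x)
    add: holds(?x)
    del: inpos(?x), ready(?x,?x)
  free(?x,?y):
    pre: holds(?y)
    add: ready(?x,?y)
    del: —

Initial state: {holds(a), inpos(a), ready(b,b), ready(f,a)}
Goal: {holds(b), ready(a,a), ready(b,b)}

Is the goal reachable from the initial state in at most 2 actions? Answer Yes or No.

No

1. push(b)  →  {holds(a), holds(b), inpos(a), ready(f,a)}
2. free(b,b)  →  {holds(a), holds(b), inpos(a), ready(b,b), ready(f,a)}
3. free(a,a)  →  {holds(a), holds(b), inpos(a), ready(a,a), ready(b,b), ready(f,a)}
optimal plan length = 3; 3 > 2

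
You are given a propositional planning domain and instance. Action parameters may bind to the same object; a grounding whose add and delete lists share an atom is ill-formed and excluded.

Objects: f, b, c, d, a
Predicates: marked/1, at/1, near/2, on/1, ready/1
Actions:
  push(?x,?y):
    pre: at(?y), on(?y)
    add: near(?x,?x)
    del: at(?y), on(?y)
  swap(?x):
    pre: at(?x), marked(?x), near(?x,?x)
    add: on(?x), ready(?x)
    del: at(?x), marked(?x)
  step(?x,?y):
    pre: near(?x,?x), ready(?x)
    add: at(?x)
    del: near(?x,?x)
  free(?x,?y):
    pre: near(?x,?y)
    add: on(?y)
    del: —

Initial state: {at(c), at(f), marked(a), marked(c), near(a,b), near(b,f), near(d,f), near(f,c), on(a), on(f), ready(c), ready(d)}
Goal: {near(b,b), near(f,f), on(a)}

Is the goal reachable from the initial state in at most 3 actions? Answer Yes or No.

Yes

1. push(f,f)  →  {at(c), marked(a), marked(c), near(a,b), near(b,f), near(d,f), near(f,c), near(f,f), on(a), ready(c), ready(d)}
2. free(f,c)  →  {at(c), marked(a), marked(c), near(a,b), near(b,f), near(d,f), near(f,c), near(f,f), on(a), on(c), ready(c), ready(d)}
3. push(b,c)  →  {marked(a), marked(c), near(a,b), near(b,b), near(b,f), near(d,f), near(f,c), near(f,f), on(a), ready(c), ready(d)}
optimal plan length = 3; 3 ≤ 3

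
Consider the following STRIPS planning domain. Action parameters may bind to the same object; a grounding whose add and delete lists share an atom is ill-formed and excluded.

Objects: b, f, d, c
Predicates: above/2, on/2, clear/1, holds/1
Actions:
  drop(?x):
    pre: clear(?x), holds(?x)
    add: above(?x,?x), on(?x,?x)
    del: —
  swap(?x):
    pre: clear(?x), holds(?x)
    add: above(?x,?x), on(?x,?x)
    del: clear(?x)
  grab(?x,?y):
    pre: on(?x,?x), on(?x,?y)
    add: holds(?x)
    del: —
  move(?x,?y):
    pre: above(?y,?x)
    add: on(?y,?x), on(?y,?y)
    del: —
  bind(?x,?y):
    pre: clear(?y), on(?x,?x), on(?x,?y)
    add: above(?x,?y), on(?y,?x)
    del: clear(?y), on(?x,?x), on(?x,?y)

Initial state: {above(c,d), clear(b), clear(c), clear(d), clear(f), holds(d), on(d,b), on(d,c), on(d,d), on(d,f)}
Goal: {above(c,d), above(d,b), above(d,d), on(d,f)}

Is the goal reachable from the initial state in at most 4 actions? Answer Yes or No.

1. drop(d)  →  {above(c,d), above(d,d), clear(b), clear(c), clear(d), clear(f), holds(d), on(d,b), on(d,c), on(d,d), on(d,f)}
2. bind(d,b)  →  {above(c,d), above(d,b), above(d,d), clear(c), clear(d), clear(f), holds(d), on(b,d), on(d,c), on(d,f)}
optimal plan length = 2; 2 ≤ 4

Yes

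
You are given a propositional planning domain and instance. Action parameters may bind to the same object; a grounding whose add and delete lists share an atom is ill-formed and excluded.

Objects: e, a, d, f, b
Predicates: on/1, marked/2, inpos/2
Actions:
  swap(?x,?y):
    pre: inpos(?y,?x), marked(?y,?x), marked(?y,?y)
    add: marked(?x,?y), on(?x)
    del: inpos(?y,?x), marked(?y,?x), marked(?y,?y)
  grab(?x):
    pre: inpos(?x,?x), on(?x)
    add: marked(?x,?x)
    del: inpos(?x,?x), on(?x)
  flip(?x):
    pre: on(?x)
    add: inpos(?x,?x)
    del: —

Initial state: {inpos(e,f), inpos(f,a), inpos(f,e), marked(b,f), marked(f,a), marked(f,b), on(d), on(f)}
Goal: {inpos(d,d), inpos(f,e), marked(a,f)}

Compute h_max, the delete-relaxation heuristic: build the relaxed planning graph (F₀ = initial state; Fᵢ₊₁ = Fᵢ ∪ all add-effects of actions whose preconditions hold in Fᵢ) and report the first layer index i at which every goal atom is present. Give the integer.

3

F0 = init (8 atoms)
F1 = F0 ∪ {inpos(d,d), inpos(f,f)}  (10 atoms)
F2 = F1 ∪ {marked(d,d), marked(f,f)}  (12 atoms)
F3 = F2 ∪ {marked(a,f), on(a)}  (14 atoms)
goal ⊆ F3  ⇒  h_max = 3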